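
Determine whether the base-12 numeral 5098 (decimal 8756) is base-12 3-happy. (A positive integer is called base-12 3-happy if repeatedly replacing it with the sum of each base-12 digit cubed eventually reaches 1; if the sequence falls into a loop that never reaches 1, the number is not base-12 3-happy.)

base-12 3-happy

8756 = (5,0,9,8)_12 → 5³ + 0³ + 9³ + 8³ = 1366
1366 = (9,5,10)_12 → 9³ + 5³ + 10³ = 1854
1854 = (1,0,10,6)_12 → 1³ + 0³ + 10³ + 6³ = 1217
1217 = (8,5,5)_12 → 8³ + 5³ + 5³ = 762
762 = (5,3,6)_12 → 5³ + 3³ + 6³ = 368
368 = (2,6,8)_12 → 2³ + 6³ + 8³ = 736
736 = (5,1,4)_12 → 5³ + 1³ + 4³ = 190
190 = (1,3,10)_12 → 1³ + 3³ + 10³ = 1028
1028 = (7,1,8)_12 → 7³ + 1³ + 8³ = 856
856 = (5,11,4)_12 → 5³ + 11³ + 4³ = 1520
1520 = (10,6,8)_12 → 10³ + 6³ + 8³ = 1728
1728 = (1,0,0,0)_12 → 1³ + 0³ + 0³ + 0³ = 1  — reached 1.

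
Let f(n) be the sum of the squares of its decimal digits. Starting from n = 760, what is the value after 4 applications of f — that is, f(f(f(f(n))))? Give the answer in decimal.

760 → 85
85 → 89
89 → 145
145 → 42

42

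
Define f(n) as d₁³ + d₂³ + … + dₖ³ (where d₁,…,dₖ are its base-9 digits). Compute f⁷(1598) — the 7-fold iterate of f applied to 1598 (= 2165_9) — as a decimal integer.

1198

1598 = (2,1,6,5)_9 → 2³ + 1³ + 6³ + 5³ = 350
350 = (4,2,8)_9 → 4³ + 2³ + 8³ = 584
584 = (7,1,8)_9 → 7³ + 1³ + 8³ = 856
856 = (1,1,5,1)_9 → 1³ + 1³ + 5³ + 1³ = 128
128 = (1,5,2)_9 → 1³ + 5³ + 2³ = 134
134 = (1,5,8)_9 → 1³ + 5³ + 8³ = 638
638 = (7,7,8)_9 → 7³ + 7³ + 8³ = 1198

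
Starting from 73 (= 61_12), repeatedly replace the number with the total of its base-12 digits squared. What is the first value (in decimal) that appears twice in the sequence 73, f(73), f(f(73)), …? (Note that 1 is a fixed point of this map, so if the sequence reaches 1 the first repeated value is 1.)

100

73 = (6,1)_12 → 6² + 1² = 37
37 = (3,1)_12 → 3² + 1² = 10
10 = (10)_12 → 10² = 100
100 = (8,4)_12 → 8² + 4² = 80
80 = (6,8)_12 → 6² + 8² = 100  — 100 already appeared earlier.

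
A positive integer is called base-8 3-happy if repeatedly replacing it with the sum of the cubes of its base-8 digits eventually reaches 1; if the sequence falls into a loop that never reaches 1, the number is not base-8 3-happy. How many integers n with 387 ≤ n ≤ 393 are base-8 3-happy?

1

387: 387 → 243 → 270 → 281 → 92 → 92  (repeats 92)
388: 388 → 280 → 91 → 55 → 559 → 469 → 476 → 434 → 440 → 559  (repeats 559)
389: 389 → 341 → 258 → 72 → 2 → 8 → 1  (reaches 1)
390: 390 → 432 → 432  (repeats 432)
391: 391 → 559 → 469 → 476 → 434 → 440 → 559  (repeats 559)
392: 392 → 217 → 55 → 559 → 469 → 476 → 434 → 440 → 559  (repeats 559)
393: 393 → 218 → 62 → 559 → 469 → 476 → 434 → 440 → 559  (repeats 559)
base-8 3-happy: 389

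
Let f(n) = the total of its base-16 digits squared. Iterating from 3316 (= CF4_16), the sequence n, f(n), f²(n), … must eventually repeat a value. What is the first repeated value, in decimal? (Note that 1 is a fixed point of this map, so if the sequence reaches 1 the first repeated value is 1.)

3316 = (12,15,4)_16 → 12² + 15² + 4² = 144 + 225 + 16 = 385
385 = (1,8,1)_16 → 1² + 8² + 1² = 1 + 64 + 1 = 66
66 = (4,2)_16 → 4² + 2² = 16 + 4 = 20
20 = (1,4)_16 → 1² + 4² = 1 + 16 = 17
17 = (1,1)_16 → 1² + 1² = 1 + 1 = 2
2 = (2)_16 → 2² = 4
4 = (4)_16 → 4² = 16
16 = (1,0)_16 → 1² + 0² = 1 + 0 = 1  — reached the fixed point 1.
1 → 1, so 1 is the first repeated value.

1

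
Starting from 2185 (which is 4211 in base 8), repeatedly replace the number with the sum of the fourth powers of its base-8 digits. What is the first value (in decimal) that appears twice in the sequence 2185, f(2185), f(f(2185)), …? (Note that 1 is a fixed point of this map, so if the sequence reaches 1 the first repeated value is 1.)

1

2185 = (4,2,1,1)_8 → 4⁴ + 2⁴ + 1⁴ + 1⁴ = 274
274 = (4,2,2)_8 → 4⁴ + 2⁴ + 2⁴ = 288
288 = (4,4,0)_8 → 4⁴ + 4⁴ + 0⁴ = 512
512 = (1,0,0,0)_8 → 1⁴ + 0⁴ + 0⁴ + 0⁴ = 1  — reached the fixed point 1.
1 → 1, so 1 is the first repeated value.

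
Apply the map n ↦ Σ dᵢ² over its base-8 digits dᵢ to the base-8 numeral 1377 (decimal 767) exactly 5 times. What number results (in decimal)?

20

767 = (1,3,7,7)_8 → 1² + 3² + 7² + 7² = 1 + 9 + 49 + 49 = 108
108 = (1,5,4)_8 → 1² + 5² + 4² = 1 + 25 + 16 = 42
42 = (5,2)_8 → 5² + 2² = 25 + 4 = 29
29 = (3,5)_8 → 3² + 5² = 9 + 25 = 34
34 = (4,2)_8 → 4² + 2² = 16 + 4 = 20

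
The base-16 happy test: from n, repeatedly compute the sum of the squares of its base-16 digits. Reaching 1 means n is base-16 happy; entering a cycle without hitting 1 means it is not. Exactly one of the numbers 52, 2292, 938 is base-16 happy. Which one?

52: 52 → 25 → 82 → 29 → 170 → 200 → 208 → 169 → 181 → 146 → 85 → 50 → 13 → 169  — repeats 169 (not base-16 happy)
2292: 2292 → 305 → 11 → 121 → 130 → 68 → 32 → 4 → 16 → 1  — reaches 1 (base-16 happy)
938: 938 → 209 → 170 → 200 → 208 → 169 → 181 → 146 → 85 → 50 → 13 → 169  — repeats 169 (not base-16 happy)

2292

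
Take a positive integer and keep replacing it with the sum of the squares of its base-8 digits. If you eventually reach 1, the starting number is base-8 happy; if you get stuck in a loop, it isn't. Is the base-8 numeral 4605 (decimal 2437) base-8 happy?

base-8 happy

2437 = (4,6,0,5)_8 → 77
77 = (1,1,5)_8 → 27
27 = (3,3)_8 → 18
18 = (2,2)_8 → 8
8 = (1,0)_8 → 1  — reached 1.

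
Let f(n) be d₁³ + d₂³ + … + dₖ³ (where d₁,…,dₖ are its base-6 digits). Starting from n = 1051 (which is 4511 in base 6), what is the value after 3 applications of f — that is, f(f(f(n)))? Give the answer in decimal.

251

1051 = (4,5,1,1)_6 → 4³ + 5³ + 1³ + 1³ = 191
191 = (5,1,5)_6 → 5³ + 1³ + 5³ = 251
251 = (1,0,5,5)_6 → 1³ + 0³ + 5³ + 5³ = 251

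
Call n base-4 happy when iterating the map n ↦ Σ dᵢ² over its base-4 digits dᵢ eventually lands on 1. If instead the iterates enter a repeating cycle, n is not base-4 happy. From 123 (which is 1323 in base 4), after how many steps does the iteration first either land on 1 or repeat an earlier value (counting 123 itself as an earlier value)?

7

123 = (1,3,2,3)_4 → 23
23 = (1,1,3)_4 → 11
11 = (2,3)_4 → 13
13 = (3,1)_4 → 10
10 = (2,2)_4 → 8
8 = (2,0)_4 → 4
4 = (1,0)_4 → 1  — reached 1.
That took 7 steps.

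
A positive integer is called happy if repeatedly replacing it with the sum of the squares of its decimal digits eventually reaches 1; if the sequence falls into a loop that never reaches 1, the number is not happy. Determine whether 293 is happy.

happy

293 → 2² + 9² + 3² = 94
94 → 9² + 4² = 97
97 → 9² + 7² = 130
130 → 1² + 3² + 0² = 10
10 → 1² + 0² = 1  — reached 1.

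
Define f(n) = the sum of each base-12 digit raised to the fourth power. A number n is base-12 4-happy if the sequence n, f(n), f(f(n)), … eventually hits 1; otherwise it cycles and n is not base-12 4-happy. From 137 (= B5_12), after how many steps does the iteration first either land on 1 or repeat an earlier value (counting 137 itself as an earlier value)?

137 = (11,5)_12 → 11⁴ + 5⁴ = 14641 + 625 = 15266
15266 = (8,10,0,2)_12 → 8⁴ + 10⁴ + 0⁴ + 2⁴ = 4096 + 10000 + 0 + 16 = 14112
14112 = (8,2,0,0)_12 → 8⁴ + 2⁴ + 0⁴ + 0⁴ = 4096 + 16 + 0 + 0 = 4112
4112 = (2,4,6,8)_12 → 2⁴ + 4⁴ + 6⁴ + 8⁴ = 16 + 256 + 1296 + 4096 = 5664
5664 = (3,3,4,0)_12 → 3⁴ + 3⁴ + 4⁴ + 0⁴ = 81 + 81 + 256 + 0 = 418
418 = (2,10,10)_12 → 2⁴ + 10⁴ + 10⁴ = 16 + 10000 + 10000 = 20016
20016 = (11,7,0,0)_12 → 11⁴ + 7⁴ + 0⁴ + 0⁴ = 14641 + 2401 + 0 + 0 = 17042
17042 = (9,10,4,2)_12 → 9⁴ + 10⁴ + 4⁴ + 2⁴ = 6561 + 10000 + 256 + 16 = 16833
16833 = (9,8,10,9)_12 → 9⁴ + 8⁴ + 10⁴ + 9⁴ = 6561 + 4096 + 10000 + 6561 = 27218
27218 = (1,3,9,0,2)_12 → 1⁴ + 3⁴ + 9⁴ + 0⁴ + 2⁴ = 1 + 81 + 6561 + 0 + 16 = 6659
6659 = (3,10,2,11)_12 → 3⁴ + 10⁴ + 2⁴ + 11⁴ = 81 + 10000 + 16 + 14641 = 24738
24738 = (1,2,3,9,6)_12 → 1⁴ + 2⁴ + 3⁴ + 9⁴ + 6⁴ = 1 + 16 + 81 + 6561 + 1296 = 7955
7955 = (4,7,2,11)_12 → 4⁴ + 7⁴ + 2⁴ + 11⁴ = 256 + 2401 + 16 + 14641 = 17314
17314 = (10,0,2,10)_12 → 10⁴ + 0⁴ + 2⁴ + 10⁴ = 10000 + 0 + 16 + 10000 = 20016  — 20016 repeats.
That took 14 steps.

14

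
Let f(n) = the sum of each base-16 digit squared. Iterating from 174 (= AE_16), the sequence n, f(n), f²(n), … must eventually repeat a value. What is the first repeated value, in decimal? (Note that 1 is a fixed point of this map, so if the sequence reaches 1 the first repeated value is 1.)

174 = (10,14)_16 → 10² + 14² = 100 + 196 = 296
296 = (1,2,8)_16 → 1² + 2² + 8² = 1 + 4 + 64 = 69
69 = (4,5)_16 → 4² + 5² = 16 + 25 = 41
41 = (2,9)_16 → 2² + 9² = 4 + 81 = 85
85 = (5,5)_16 → 5² + 5² = 25 + 25 = 50
50 = (3,2)_16 → 3² + 2² = 9 + 4 = 13
13 = (13)_16 → 13² = 169
169 = (10,9)_16 → 10² + 9² = 100 + 81 = 181
181 = (11,5)_16 → 11² + 5² = 121 + 25 = 146
146 = (9,2)_16 → 9² + 2² = 81 + 4 = 85  — 85 already appeared earlier.

85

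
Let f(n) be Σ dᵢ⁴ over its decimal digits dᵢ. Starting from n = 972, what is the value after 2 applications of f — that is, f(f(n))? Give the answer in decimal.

17154

972 → 9⁴ + 7⁴ + 2⁴ = 6561 + 2401 + 16 = 8978
8978 → 8⁴ + 9⁴ + 7⁴ + 8⁴ = 4096 + 6561 + 2401 + 4096 = 17154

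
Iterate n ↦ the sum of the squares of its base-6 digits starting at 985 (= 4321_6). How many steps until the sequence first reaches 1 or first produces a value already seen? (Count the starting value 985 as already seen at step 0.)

985 = (4,3,2,1)_6 → 4² + 3² + 2² + 1² = 30
30 = (5,0)_6 → 5² + 0² = 25
25 = (4,1)_6 → 4² + 1² = 17
17 = (2,5)_6 → 2² + 5² = 29
29 = (4,5)_6 → 4² + 5² = 41
41 = (1,0,5)_6 → 1² + 0² + 5² = 26
26 = (4,2)_6 → 4² + 2² = 20
20 = (3,2)_6 → 3² + 2² = 13
13 = (2,1)_6 → 2² + 1² = 5
5 = (5)_6 → 5² = 25  — 25 repeats.
That took 10 steps.

10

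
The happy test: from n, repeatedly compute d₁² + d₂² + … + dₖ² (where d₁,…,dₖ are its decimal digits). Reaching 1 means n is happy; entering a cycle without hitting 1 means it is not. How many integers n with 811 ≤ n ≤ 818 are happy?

1

811: 811 → 66 → 72 → 53 → 34 → 25 → 29 → 85 → 89 → 145 → 42 → 20 → 4 → 16 → 37 → 58 → 89  — not happy
812: 812 → 69 → 117 → 51 → 26 → 40 → 16 → 37 → 58 → 89 → 145 → 42 → 20 → 4 → 16  — not happy
813: 813 → 74 → 65 → 61 → 37 → 58 → 89 → 145 → 42 → 20 → 4 → 16 → 37  — not happy
814: 814 → 81 → 65 → 61 → 37 → 58 → 89 → 145 → 42 → 20 → 4 → 16 → 37  — not happy
815: 815 → 90 → 81 → 65 → 61 → 37 → 58 → 89 → 145 → 42 → 20 → 4 → 16 → 37  — not happy
816: 816 → 101 → 2 → 4 → 16 → 37 → 58 → 89 → 145 → 42 → 20 → 4  — not happy
817: 817 → 114 → 18 → 65 → 61 → 37 → 58 → 89 → 145 → 42 → 20 → 4 → 16 → 37  — not happy
818: 818 → 129 → 86 → 100 → 1  — happy
happy: 818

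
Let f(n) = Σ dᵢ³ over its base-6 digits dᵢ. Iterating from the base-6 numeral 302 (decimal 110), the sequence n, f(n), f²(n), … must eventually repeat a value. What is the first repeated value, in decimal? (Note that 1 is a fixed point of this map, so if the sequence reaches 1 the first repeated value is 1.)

190

110 = (3,0,2)_6 → 3³ + 0³ + 2³ = 27 + 0 + 8 = 35
35 = (5,5)_6 → 5³ + 5³ = 125 + 125 = 250
250 = (1,0,5,4)_6 → 1³ + 0³ + 5³ + 4³ = 1 + 0 + 125 + 64 = 190
190 = (5,1,4)_6 → 5³ + 1³ + 4³ = 125 + 1 + 64 = 190  — 190 already appeared earlier.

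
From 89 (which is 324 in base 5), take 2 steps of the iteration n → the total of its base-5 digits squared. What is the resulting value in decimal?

89 = (3,2,4)_5 → 3² + 2² + 4² = 9 + 4 + 16 = 29
29 = (1,0,4)_5 → 1² + 0² + 4² = 1 + 0 + 16 = 17

17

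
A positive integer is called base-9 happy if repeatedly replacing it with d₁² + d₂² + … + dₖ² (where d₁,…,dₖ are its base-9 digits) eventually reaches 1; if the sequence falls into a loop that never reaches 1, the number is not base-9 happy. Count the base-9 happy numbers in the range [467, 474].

467: 467 → 125 → 81 → 1  — base-9 happy
468: 468 → 74 → 68 → 74  — not base-9 happy
469: 469 → 75 → 73 → 65 → 53 → 89 → 65  — not base-9 happy
470: 470 → 78 → 100 → 6 → 36 → 16 → 50 → 50  — not base-9 happy
471: 471 → 83 → 5 → 25 → 53 → 89 → 65 → 53  — not base-9 happy
472: 472 → 90 → 2 → 4 → 16 → 50 → 50  — not base-9 happy
473: 473 → 99 → 5 → 25 → 53 → 89 → 65 → 53  — not base-9 happy
474: 474 → 110 → 14 → 26 → 68 → 74 → 68  — not base-9 happy
base-9 happy: 467

1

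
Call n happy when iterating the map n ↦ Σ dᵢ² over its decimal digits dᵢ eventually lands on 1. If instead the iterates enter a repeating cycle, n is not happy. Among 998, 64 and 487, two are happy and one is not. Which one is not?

998: 998 → 226 → 44 → 32 → 13 → 10 → 1  — reaches 1 (happy)
64: 64 → 52 → 29 → 85 → 89 → 145 → 42 → 20 → 4 → 16 → 37 → 58 → 89  — repeats 89 (not happy)
487: 487 → 129 → 86 → 100 → 1  — reaches 1 (happy)

64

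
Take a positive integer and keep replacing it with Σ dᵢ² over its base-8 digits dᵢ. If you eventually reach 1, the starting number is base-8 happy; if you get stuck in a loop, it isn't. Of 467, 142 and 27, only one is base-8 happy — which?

27

467: 467 → 62 → 85 → 30 → 45 → 50 → 40 → 25 → 10 → 5 → 25  — repeats 25 (not base-8 happy)
142: 142 → 41 → 26 → 13 → 26  — repeats 26 (not base-8 happy)
27: 27 → 18 → 8 → 1  — reaches 1 (base-8 happy)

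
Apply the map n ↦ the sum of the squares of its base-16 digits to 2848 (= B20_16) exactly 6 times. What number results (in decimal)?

208

2848 = (11,2,0)_16 → 11² + 2² + 0² = 121 + 4 + 0 = 125
125 = (7,13)_16 → 7² + 13² = 49 + 169 = 218
218 = (13,10)_16 → 13² + 10² = 169 + 100 = 269
269 = (1,0,13)_16 → 1² + 0² + 13² = 1 + 0 + 169 = 170
170 = (10,10)_16 → 10² + 10² = 100 + 100 = 200
200 = (12,8)_16 → 12² + 8² = 144 + 64 = 208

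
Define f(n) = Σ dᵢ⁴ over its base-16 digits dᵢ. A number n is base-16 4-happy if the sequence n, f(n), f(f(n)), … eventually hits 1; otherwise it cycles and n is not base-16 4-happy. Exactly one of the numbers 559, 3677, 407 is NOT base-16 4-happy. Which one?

559

559: 559 → 50657 → 59778 → 49089 → 86003 → 101588 → 53650 → 35139 → 10994 → 60657 → 109778 → 59314 → 55474 → 47314 → 47314  — repeats 47314 (not base-16 4-happy)
3677: 3677 → 67602 → 4114 → 18 → 17 → 2 → 16 → 1  — reaches 1 (base-16 4-happy)
407: 407 → 8963 → 178 → 14657 → 6899 → 60707 → 67074 → 1313 → 642 → 4128 → 17 → 2 → 16 → 1  — reaches 1 (base-16 4-happy)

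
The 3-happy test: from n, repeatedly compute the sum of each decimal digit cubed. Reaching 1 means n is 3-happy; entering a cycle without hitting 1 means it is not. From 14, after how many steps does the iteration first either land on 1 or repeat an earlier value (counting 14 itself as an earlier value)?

7

14 → 1³ + 4³ = 1 + 64 = 65
65 → 6³ + 5³ = 216 + 125 = 341
341 → 3³ + 4³ + 1³ = 27 + 64 + 1 = 92
92 → 9³ + 2³ = 729 + 8 = 737
737 → 7³ + 3³ + 7³ = 343 + 27 + 343 = 713
713 → 7³ + 1³ + 3³ = 343 + 1 + 27 = 371
371 → 3³ + 7³ + 1³ = 27 + 343 + 1 = 371  — 371 repeats.
That took 7 steps.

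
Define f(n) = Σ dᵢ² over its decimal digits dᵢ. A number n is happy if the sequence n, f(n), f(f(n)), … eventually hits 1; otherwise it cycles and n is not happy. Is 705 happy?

705 → 74
74 → 65
65 → 61
61 → 37
37 → 58
58 → 89
89 → 145
145 → 42
42 → 20
20 → 4
4 → 16
16 → 37  — 37 already seen; the sequence cycles without reaching 1.

not happy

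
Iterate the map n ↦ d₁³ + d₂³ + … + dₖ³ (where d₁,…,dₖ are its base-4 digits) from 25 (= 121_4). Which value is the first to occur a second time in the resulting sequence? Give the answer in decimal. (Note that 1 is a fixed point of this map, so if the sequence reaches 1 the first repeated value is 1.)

25 = (1,2,1)_4 → 1³ + 2³ + 1³ = 10
10 = (2,2)_4 → 2³ + 2³ = 16
16 = (1,0,0)_4 → 1³ + 0³ + 0³ = 1  — reached the fixed point 1.
1 → 1, so 1 is the first repeated value.

1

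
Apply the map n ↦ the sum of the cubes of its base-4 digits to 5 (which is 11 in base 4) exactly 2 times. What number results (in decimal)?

8

5 = (1,1)_4 → 1³ + 1³ = 2
2 = (2)_4 → 2³ = 8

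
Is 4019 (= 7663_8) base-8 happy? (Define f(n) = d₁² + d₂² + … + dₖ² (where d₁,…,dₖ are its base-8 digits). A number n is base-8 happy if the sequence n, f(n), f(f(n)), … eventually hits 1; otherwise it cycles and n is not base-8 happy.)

4019 = (7,6,6,3)_8 → 130
130 = (2,0,2)_8 → 8
8 = (1,0)_8 → 1  — reached 1.

base-8 happy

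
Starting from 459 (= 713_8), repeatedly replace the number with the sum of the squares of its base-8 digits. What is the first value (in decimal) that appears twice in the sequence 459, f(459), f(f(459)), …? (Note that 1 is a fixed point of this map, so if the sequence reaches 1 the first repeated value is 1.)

16

459 = (7,1,3)_8 → 7² + 1² + 3² = 59
59 = (7,3)_8 → 7² + 3² = 58
58 = (7,2)_8 → 7² + 2² = 53
53 = (6,5)_8 → 6² + 5² = 61
61 = (7,5)_8 → 7² + 5² = 74
74 = (1,1,2)_8 → 1² + 1² + 2² = 6
6 = (6)_8 → 6² = 36
36 = (4,4)_8 → 4² + 4² = 32
32 = (4,0)_8 → 4² + 0² = 16
16 = (2,0)_8 → 2² + 0² = 4
4 = (4)_8 → 4² = 16  — 16 already appeared earlier.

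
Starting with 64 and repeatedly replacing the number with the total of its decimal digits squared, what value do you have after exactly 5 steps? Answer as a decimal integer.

145

64 → 6² + 4² = 36 + 16 = 52
52 → 5² + 2² = 25 + 4 = 29
29 → 2² + 9² = 4 + 81 = 85
85 → 8² + 5² = 64 + 25 = 89
89 → 8² + 9² = 64 + 81 = 145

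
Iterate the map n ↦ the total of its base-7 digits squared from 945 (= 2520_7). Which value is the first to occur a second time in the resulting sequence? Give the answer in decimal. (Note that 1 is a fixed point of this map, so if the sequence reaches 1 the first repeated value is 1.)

45

945 = (2,5,2,0)_7 → 2² + 5² + 2² + 0² = 33
33 = (4,5)_7 → 4² + 5² = 41
41 = (5,6)_7 → 5² + 6² = 61
61 = (1,1,5)_7 → 1² + 1² + 5² = 27
27 = (3,6)_7 → 3² + 6² = 45
45 = (6,3)_7 → 6² + 3² = 45  — 45 already appeared earlier.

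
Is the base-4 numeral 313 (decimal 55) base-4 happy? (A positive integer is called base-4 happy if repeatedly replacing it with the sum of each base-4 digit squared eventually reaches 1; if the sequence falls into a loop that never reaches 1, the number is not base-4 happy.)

base-4 happy

55 = (3,1,3)_4 → 3² + 1² + 3² = 19
19 = (1,0,3)_4 → 1² + 0² + 3² = 10
10 = (2,2)_4 → 2² + 2² = 8
8 = (2,0)_4 → 2² + 0² = 4
4 = (1,0)_4 → 1² + 0² = 1  — reached 1.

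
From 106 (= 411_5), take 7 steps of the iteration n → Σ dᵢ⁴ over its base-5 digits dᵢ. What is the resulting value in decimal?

106 = (4,1,1)_5 → 4⁴ + 1⁴ + 1⁴ = 256 + 1 + 1 = 258
258 = (2,0,1,3)_5 → 2⁴ + 0⁴ + 1⁴ + 3⁴ = 16 + 0 + 1 + 81 = 98
98 = (3,4,3)_5 → 3⁴ + 4⁴ + 3⁴ = 81 + 256 + 81 = 418
418 = (3,1,3,3)_5 → 3⁴ + 1⁴ + 3⁴ + 3⁴ = 81 + 1 + 81 + 81 = 244
244 = (1,4,3,4)_5 → 1⁴ + 4⁴ + 3⁴ + 4⁴ = 1 + 256 + 81 + 256 = 594
594 = (4,3,3,4)_5 → 4⁴ + 3⁴ + 3⁴ + 4⁴ = 256 + 81 + 81 + 256 = 674
674 = (1,0,1,4,4)_5 → 1⁴ + 0⁴ + 1⁴ + 4⁴ + 4⁴ = 1 + 0 + 1 + 256 + 256 = 514

514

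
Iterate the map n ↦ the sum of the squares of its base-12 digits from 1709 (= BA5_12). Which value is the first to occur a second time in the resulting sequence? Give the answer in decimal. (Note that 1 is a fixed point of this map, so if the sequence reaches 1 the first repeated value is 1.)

1709 = (11,10,5)_12 → 11² + 10² + 5² = 246
246 = (1,8,6)_12 → 1² + 8² + 6² = 101
101 = (8,5)_12 → 8² + 5² = 89
89 = (7,5)_12 → 7² + 5² = 74
74 = (6,2)_12 → 6² + 2² = 40
40 = (3,4)_12 → 3² + 4² = 25
25 = (2,1)_12 → 2² + 1² = 5
5 = (5)_12 → 5² = 25  — 25 already appeared earlier.

25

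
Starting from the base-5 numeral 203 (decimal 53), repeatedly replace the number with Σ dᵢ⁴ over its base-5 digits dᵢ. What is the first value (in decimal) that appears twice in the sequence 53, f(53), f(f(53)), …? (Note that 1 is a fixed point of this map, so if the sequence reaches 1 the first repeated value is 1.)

353

53 = (2,0,3)_5 → 2⁴ + 0⁴ + 3⁴ = 16 + 0 + 81 = 97
97 = (3,4,2)_5 → 3⁴ + 4⁴ + 2⁴ = 81 + 256 + 16 = 353
353 = (2,4,0,3)_5 → 2⁴ + 4⁴ + 0⁴ + 3⁴ = 16 + 256 + 0 + 81 = 353  — 353 already appeared earlier.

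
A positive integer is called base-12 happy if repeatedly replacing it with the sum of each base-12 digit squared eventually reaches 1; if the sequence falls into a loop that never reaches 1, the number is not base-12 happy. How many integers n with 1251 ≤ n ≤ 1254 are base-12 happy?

1251: 1251 → 137 → 146 → 5 → 25 → 5  — not base-12 happy
1252: 1252 → 144 → 1  — base-12 happy
1253: 1253 → 153 → 82 → 136 → 137 → 146 → 5 → 25 → 5  — not base-12 happy
1254: 1254 → 164 → 66 → 61 → 26 → 8 → 64 → 41 → 34 → 104 → 128 → 164  — not base-12 happy
base-12 happy: 1252

1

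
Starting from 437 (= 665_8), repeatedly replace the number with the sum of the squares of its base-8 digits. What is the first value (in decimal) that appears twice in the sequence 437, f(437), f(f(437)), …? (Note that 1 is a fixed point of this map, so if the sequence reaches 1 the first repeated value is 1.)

437 = (6,6,5)_8 → 6² + 6² + 5² = 97
97 = (1,4,1)_8 → 1² + 4² + 1² = 18
18 = (2,2)_8 → 2² + 2² = 8
8 = (1,0)_8 → 1² + 0² = 1  — reached the fixed point 1.
1 → 1, so 1 is the first repeated value.

1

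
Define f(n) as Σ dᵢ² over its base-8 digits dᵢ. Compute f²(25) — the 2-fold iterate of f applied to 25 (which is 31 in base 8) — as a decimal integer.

5

25 = (3,1)_8 → 3² + 1² = 9 + 1 = 10
10 = (1,2)_8 → 1² + 2² = 1 + 4 = 5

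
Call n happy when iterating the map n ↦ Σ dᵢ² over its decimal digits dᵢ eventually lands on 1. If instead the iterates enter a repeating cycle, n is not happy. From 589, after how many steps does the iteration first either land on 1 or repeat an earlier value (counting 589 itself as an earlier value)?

589 → 5² + 8² + 9² = 170
170 → 1² + 7² + 0² = 50
50 → 5² + 0² = 25
25 → 2² + 5² = 29
29 → 2² + 9² = 85
85 → 8² + 5² = 89
89 → 8² + 9² = 145
145 → 1² + 4² + 5² = 42
42 → 4² + 2² = 20
20 → 2² + 0² = 4
4 → 4² = 16
16 → 1² + 6² = 37
37 → 3² + 7² = 58
58 → 5² + 8² = 89  — 89 repeats.
That took 14 steps.

14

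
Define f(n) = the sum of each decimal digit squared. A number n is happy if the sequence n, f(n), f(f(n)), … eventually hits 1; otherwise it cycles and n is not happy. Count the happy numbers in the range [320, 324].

320: 320 → 13 → 10 → 1  — happy
321: 321 → 14 → 17 → 50 → 25 → 29 → 85 → 89 → 145 → 42 → 20 → 4 → 16 → 37 → 58 → 89  — not happy
322: 322 → 17 → 50 → 25 → 29 → 85 → 89 → 145 → 42 → 20 → 4 → 16 → 37 → 58 → 89  — not happy
323: 323 → 22 → 8 → 64 → 52 → 29 → 85 → 89 → 145 → 42 → 20 → 4 → 16 → 37 → 58 → 89  — not happy
324: 324 → 29 → 85 → 89 → 145 → 42 → 20 → 4 → 16 → 37 → 58 → 89  — not happy
happy: 320

1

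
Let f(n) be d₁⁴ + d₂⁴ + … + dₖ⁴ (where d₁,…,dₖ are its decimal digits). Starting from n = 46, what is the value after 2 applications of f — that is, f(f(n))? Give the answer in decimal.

1267

46 → 4⁴ + 6⁴ = 1552
1552 → 1⁴ + 5⁴ + 5⁴ + 2⁴ = 1267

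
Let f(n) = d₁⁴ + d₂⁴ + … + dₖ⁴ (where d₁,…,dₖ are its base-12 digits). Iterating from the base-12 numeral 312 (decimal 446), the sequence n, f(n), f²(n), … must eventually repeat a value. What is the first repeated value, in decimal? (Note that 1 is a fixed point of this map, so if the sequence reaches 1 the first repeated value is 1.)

446 = (3,1,2)_12 → 98
98 = (8,2)_12 → 4112
4112 = (2,4,6,8)_12 → 5664
5664 = (3,3,4,0)_12 → 418
418 = (2,10,10)_12 → 20016
20016 = (11,7,0,0)_12 → 17042
17042 = (9,10,4,2)_12 → 16833
16833 = (9,8,10,9)_12 → 27218
27218 = (1,3,9,0,2)_12 → 6659
6659 = (3,10,2,11)_12 → 24738
24738 = (1,2,3,9,6)_12 → 7955
7955 = (4,7,2,11)_12 → 17314
17314 = (10,0,2,10)_12 → 20016  — 20016 already appeared earlier.

20016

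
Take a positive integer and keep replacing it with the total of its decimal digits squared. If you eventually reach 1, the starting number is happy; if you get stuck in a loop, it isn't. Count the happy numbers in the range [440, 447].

440: 440 → 32 → 13 → 10 → 1  — happy
441: 441 → 33 → 18 → 65 → 61 → 37 → 58 → 89 → 145 → 42 → 20 → 4 → 16 → 37  — not happy
442: 442 → 36 → 45 → 41 → 17 → 50 → 25 → 29 → 85 → 89 → 145 → 42 → 20 → 4 → 16 → 37 → 58 → 89  — not happy
443: 443 → 41 → 17 → 50 → 25 → 29 → 85 → 89 → 145 → 42 → 20 → 4 → 16 → 37 → 58 → 89  — not happy
444: 444 → 48 → 80 → 64 → 52 → 29 → 85 → 89 → 145 → 42 → 20 → 4 → 16 → 37 → 58 → 89  — not happy
445: 445 → 57 → 74 → 65 → 61 → 37 → 58 → 89 → 145 → 42 → 20 → 4 → 16 → 37  — not happy
446: 446 → 68 → 100 → 1  — happy
447: 447 → 81 → 65 → 61 → 37 → 58 → 89 → 145 → 42 → 20 → 4 → 16 → 37  — not happy
happy: 440, 446

2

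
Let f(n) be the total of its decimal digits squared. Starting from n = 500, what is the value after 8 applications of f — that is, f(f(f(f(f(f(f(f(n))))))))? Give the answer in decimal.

4

500 → 25
25 → 29
29 → 85
85 → 89
89 → 145
145 → 42
42 → 20
20 → 4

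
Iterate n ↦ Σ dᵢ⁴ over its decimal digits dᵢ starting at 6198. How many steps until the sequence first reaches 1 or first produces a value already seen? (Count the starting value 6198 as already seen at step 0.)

8

6198 → 6⁴ + 1⁴ + 9⁴ + 8⁴ = 1296 + 1 + 6561 + 4096 = 11954
11954 → 1⁴ + 1⁴ + 9⁴ + 5⁴ + 4⁴ = 1 + 1 + 6561 + 625 + 256 = 7444
7444 → 7⁴ + 4⁴ + 4⁴ + 4⁴ = 2401 + 256 + 256 + 256 = 3169
3169 → 3⁴ + 1⁴ + 6⁴ + 9⁴ = 81 + 1 + 1296 + 6561 = 7939
7939 → 7⁴ + 9⁴ + 3⁴ + 9⁴ = 2401 + 6561 + 81 + 6561 = 15604
15604 → 1⁴ + 5⁴ + 6⁴ + 0⁴ + 4⁴ = 1 + 625 + 1296 + 0 + 256 = 2178
2178 → 2⁴ + 1⁴ + 7⁴ + 8⁴ = 16 + 1 + 2401 + 4096 = 6514
6514 → 6⁴ + 5⁴ + 1⁴ + 4⁴ = 1296 + 625 + 1 + 256 = 2178  — 2178 repeats.
That took 8 steps.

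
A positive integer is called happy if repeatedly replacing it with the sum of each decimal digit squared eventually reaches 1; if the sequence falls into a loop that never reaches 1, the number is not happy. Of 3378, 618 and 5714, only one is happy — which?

3378: 3378 → 131 → 11 → 2 → 4 → 16 → 37 → 58 → 89 → 145 → 42 → 20 → 4  — repeats 4 (not happy)
618: 618 → 101 → 2 → 4 → 16 → 37 → 58 → 89 → 145 → 42 → 20 → 4  — repeats 4 (not happy)
5714: 5714 → 91 → 82 → 68 → 100 → 1  — reaches 1 (happy)

5714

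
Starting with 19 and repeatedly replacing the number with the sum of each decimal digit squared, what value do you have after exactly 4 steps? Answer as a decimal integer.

1

19 → 82
82 → 68
68 → 100
100 → 1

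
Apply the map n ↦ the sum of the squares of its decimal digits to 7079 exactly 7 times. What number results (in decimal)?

37

7079 → 7² + 0² + 7² + 9² = 49 + 0 + 49 + 81 = 179
179 → 1² + 7² + 9² = 1 + 49 + 81 = 131
131 → 1² + 3² + 1² = 1 + 9 + 1 = 11
11 → 1² + 1² = 1 + 1 = 2
2 → 2² = 4
4 → 4² = 16
16 → 1² + 6² = 1 + 36 = 37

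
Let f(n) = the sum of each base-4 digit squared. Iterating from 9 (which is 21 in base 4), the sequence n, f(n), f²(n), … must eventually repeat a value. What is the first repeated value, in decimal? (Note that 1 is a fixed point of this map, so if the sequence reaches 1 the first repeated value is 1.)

9 = (2,1)_4 → 2² + 1² = 5
5 = (1,1)_4 → 1² + 1² = 2
2 = (2)_4 → 2² = 4
4 = (1,0)_4 → 1² + 0² = 1  — reached the fixed point 1.
1 → 1, so 1 is the first repeated value.

1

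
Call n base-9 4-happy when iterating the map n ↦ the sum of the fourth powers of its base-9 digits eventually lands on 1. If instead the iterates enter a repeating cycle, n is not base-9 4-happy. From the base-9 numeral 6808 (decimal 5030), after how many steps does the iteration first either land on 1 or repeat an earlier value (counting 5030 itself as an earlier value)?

5030 = (6,8,0,8)_9 → 6⁴ + 8⁴ + 0⁴ + 8⁴ = 1296 + 4096 + 0 + 4096 = 9488
9488 = (1,4,0,1,2)_9 → 1⁴ + 4⁴ + 0⁴ + 1⁴ + 2⁴ = 1 + 256 + 0 + 1 + 16 = 274
274 = (3,3,4)_9 → 3⁴ + 3⁴ + 4⁴ = 81 + 81 + 256 = 418
418 = (5,1,4)_9 → 5⁴ + 1⁴ + 4⁴ = 625 + 1 + 256 = 882
882 = (1,1,8,0)_9 → 1⁴ + 1⁴ + 8⁴ + 0⁴ = 1 + 1 + 4096 + 0 = 4098
4098 = (5,5,5,3)_9 → 5⁴ + 5⁴ + 5⁴ + 3⁴ = 625 + 625 + 625 + 81 = 1956
1956 = (2,6,1,3)_9 → 2⁴ + 6⁴ + 1⁴ + 3⁴ = 16 + 1296 + 1 + 81 = 1394
1394 = (1,8,1,8)_9 → 1⁴ + 8⁴ + 1⁴ + 8⁴ = 1 + 4096 + 1 + 4096 = 8194
8194 = (1,2,2,1,4)_9 → 1⁴ + 2⁴ + 2⁴ + 1⁴ + 4⁴ = 1 + 16 + 16 + 1 + 256 = 290
290 = (3,5,2)_9 → 3⁴ + 5⁴ + 2⁴ = 81 + 625 + 16 = 722
722 = (8,8,2)_9 → 8⁴ + 8⁴ + 2⁴ = 4096 + 4096 + 16 = 8208
8208 = (1,2,2,3,0)_9 → 1⁴ + 2⁴ + 2⁴ + 3⁴ + 0⁴ = 1 + 16 + 16 + 81 + 0 = 114
114 = (1,3,6)_9 → 1⁴ + 3⁴ + 6⁴ = 1 + 81 + 1296 = 1378
1378 = (1,8,0,1)_9 → 1⁴ + 8⁴ + 0⁴ + 1⁴ = 1 + 4096 + 0 + 1 = 4098  — 4098 repeats.
That took 14 steps.

14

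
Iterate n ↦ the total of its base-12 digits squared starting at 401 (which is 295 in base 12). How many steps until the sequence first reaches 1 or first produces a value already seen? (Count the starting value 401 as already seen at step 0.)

6

401 = (2,9,5)_12 → 110
110 = (9,2)_12 → 85
85 = (7,1)_12 → 50
50 = (4,2)_12 → 20
20 = (1,8)_12 → 65
65 = (5,5)_12 → 50  — 50 repeats.
That took 6 steps.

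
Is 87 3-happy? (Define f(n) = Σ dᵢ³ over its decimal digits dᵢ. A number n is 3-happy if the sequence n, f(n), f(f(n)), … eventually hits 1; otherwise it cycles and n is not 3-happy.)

87 → 8³ + 7³ = 855
855 → 8³ + 5³ + 5³ = 762
762 → 7³ + 6³ + 2³ = 567
567 → 5³ + 6³ + 7³ = 684
684 → 6³ + 8³ + 4³ = 792
792 → 7³ + 9³ + 2³ = 1080
1080 → 1³ + 0³ + 8³ + 0³ = 513
513 → 5³ + 1³ + 3³ = 153
153 → 1³ + 5³ + 3³ = 153  — 153 already seen; the sequence cycles without reaching 1.

not 3-happy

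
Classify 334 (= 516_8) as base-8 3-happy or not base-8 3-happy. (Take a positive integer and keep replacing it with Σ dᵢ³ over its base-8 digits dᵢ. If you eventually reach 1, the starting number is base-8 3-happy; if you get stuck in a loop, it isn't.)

not base-8 3-happy

334 = (5,1,6)_8 → 5³ + 1³ + 6³ = 342
342 = (5,2,6)_8 → 5³ + 2³ + 6³ = 349
349 = (5,3,5)_8 → 5³ + 3³ + 5³ = 277
277 = (4,2,5)_8 → 4³ + 2³ + 5³ = 197
197 = (3,0,5)_8 → 3³ + 0³ + 5³ = 152
152 = (2,3,0)_8 → 2³ + 3³ + 0³ = 35
35 = (4,3)_8 → 4³ + 3³ = 91
91 = (1,3,3)_8 → 1³ + 3³ + 3³ = 55
55 = (6,7)_8 → 6³ + 7³ = 559
559 = (1,0,5,7)_8 → 1³ + 0³ + 5³ + 7³ = 469
469 = (7,2,5)_8 → 7³ + 2³ + 5³ = 476
476 = (7,3,4)_8 → 7³ + 3³ + 4³ = 434
434 = (6,6,2)_8 → 6³ + 6³ + 2³ = 440
440 = (6,7,0)_8 → 6³ + 7³ + 0³ = 559  — 559 already seen; the sequence cycles without reaching 1.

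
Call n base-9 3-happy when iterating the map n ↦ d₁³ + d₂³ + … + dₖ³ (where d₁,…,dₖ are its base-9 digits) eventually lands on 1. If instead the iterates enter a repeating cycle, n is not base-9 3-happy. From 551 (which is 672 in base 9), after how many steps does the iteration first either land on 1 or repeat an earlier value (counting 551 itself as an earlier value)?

7

551 = (6,7,2)_9 → 6³ + 7³ + 2³ = 567
567 = (7,0,0)_9 → 7³ + 0³ + 0³ = 343
343 = (4,2,1)_9 → 4³ + 2³ + 1³ = 73
73 = (8,1)_9 → 8³ + 1³ = 513
513 = (6,3,0)_9 → 6³ + 3³ + 0³ = 243
243 = (3,0,0)_9 → 3³ + 0³ + 0³ = 27
27 = (3,0)_9 → 3³ + 0³ = 27  — 27 repeats.
That took 7 steps.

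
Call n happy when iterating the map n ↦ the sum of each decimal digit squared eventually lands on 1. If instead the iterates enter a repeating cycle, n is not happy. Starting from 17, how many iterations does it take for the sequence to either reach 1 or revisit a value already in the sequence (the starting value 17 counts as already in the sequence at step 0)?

13

17 → 1² + 7² = 1 + 49 = 50
50 → 5² + 0² = 25 + 0 = 25
25 → 2² + 5² = 4 + 25 = 29
29 → 2² + 9² = 4 + 81 = 85
85 → 8² + 5² = 64 + 25 = 89
89 → 8² + 9² = 64 + 81 = 145
145 → 1² + 4² + 5² = 1 + 16 + 25 = 42
42 → 4² + 2² = 16 + 4 = 20
20 → 2² + 0² = 4 + 0 = 4
4 → 4² = 16
16 → 1² + 6² = 1 + 36 = 37
37 → 3² + 7² = 9 + 49 = 58
58 → 5² + 8² = 25 + 64 = 89  — 89 repeats.
That took 13 steps.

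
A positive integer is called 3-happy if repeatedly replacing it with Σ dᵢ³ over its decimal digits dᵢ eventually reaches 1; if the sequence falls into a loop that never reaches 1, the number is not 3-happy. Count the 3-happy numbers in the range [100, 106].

100: 100 → 1  — 3-happy
101: 101 → 2 → 8 → 512 → 134 → 92 → 737 → 713 → 371 → 371  — not 3-happy
102: 102 → 9 → 729 → 1080 → 513 → 153 → 153  — not 3-happy
103: 103 → 28 → 520 → 133 → 55 → 250 → 133  — not 3-happy
104: 104 → 65 → 341 → 92 → 737 → 713 → 371 → 371  — not 3-happy
105: 105 → 126 → 225 → 141 → 66 → 432 → 99 → 1458 → 702 → 351 → 153 → 153  — not 3-happy
106: 106 → 217 → 352 → 160 → 217  — not 3-happy
3-happy: 100

1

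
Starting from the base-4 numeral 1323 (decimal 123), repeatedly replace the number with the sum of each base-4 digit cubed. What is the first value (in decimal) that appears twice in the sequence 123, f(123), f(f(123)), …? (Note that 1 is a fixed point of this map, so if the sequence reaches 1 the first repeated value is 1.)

9

123 = (1,3,2,3)_4 → 1³ + 3³ + 2³ + 3³ = 63
63 = (3,3,3)_4 → 3³ + 3³ + 3³ = 81
81 = (1,1,0,1)_4 → 1³ + 1³ + 0³ + 1³ = 3
3 = (3)_4 → 3³ = 27
27 = (1,2,3)_4 → 1³ + 2³ + 3³ = 36
36 = (2,1,0)_4 → 2³ + 1³ + 0³ = 9
9 = (2,1)_4 → 2³ + 1³ = 9  — 9 already appeared earlier.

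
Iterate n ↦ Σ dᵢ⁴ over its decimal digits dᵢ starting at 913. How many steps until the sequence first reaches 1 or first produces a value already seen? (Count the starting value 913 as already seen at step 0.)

13

913 → 9⁴ + 1⁴ + 3⁴ = 6561 + 1 + 81 = 6643
6643 → 6⁴ + 6⁴ + 4⁴ + 3⁴ = 1296 + 1296 + 256 + 81 = 2929
2929 → 2⁴ + 9⁴ + 2⁴ + 9⁴ = 16 + 6561 + 16 + 6561 = 13154
13154 → 1⁴ + 3⁴ + 1⁴ + 5⁴ + 4⁴ = 1 + 81 + 1 + 625 + 256 = 964
964 → 9⁴ + 6⁴ + 4⁴ = 6561 + 1296 + 256 = 8113
8113 → 8⁴ + 1⁴ + 1⁴ + 3⁴ = 4096 + 1 + 1 + 81 = 4179
4179 → 4⁴ + 1⁴ + 7⁴ + 9⁴ = 256 + 1 + 2401 + 6561 = 9219
9219 → 9⁴ + 2⁴ + 1⁴ + 9⁴ = 6561 + 16 + 1 + 6561 = 13139
13139 → 1⁴ + 3⁴ + 1⁴ + 3⁴ + 9⁴ = 1 + 81 + 1 + 81 + 6561 = 6725
6725 → 6⁴ + 7⁴ + 2⁴ + 5⁴ = 1296 + 2401 + 16 + 625 = 4338
4338 → 4⁴ + 3⁴ + 3⁴ + 8⁴ = 256 + 81 + 81 + 4096 = 4514
4514 → 4⁴ + 5⁴ + 1⁴ + 4⁴ = 256 + 625 + 1 + 256 = 1138
1138 → 1⁴ + 1⁴ + 3⁴ + 8⁴ = 1 + 1 + 81 + 4096 = 4179  — 4179 repeats.
That took 13 steps.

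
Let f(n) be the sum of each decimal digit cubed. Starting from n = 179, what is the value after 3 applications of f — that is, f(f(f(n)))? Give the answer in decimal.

371

179 → 1073
1073 → 371
371 → 371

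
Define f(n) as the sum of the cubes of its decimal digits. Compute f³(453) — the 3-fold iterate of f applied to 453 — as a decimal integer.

141

453 → 4³ + 5³ + 3³ = 216
216 → 2³ + 1³ + 6³ = 225
225 → 2³ + 2³ + 5³ = 141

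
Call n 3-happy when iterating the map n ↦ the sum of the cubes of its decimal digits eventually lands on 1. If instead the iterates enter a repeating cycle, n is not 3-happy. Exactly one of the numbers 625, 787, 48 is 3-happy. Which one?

625: 625 → 349 → 820 → 520 → 133 → 55 → 250 → 133  — repeats 133 (not 3-happy)
787: 787 → 1198 → 1243 → 100 → 1  — reaches 1 (3-happy)
48: 48 → 576 → 684 → 792 → 1080 → 513 → 153 → 153  — repeats 153 (not 3-happy)

787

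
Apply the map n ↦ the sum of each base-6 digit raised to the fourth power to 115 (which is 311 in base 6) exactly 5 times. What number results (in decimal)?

115 = (3,1,1)_6 → 3⁴ + 1⁴ + 1⁴ = 81 + 1 + 1 = 83
83 = (2,1,5)_6 → 2⁴ + 1⁴ + 5⁴ = 16 + 1 + 625 = 642
642 = (2,5,5,0)_6 → 2⁴ + 5⁴ + 5⁴ + 0⁴ = 16 + 625 + 625 + 0 = 1266
1266 = (5,5,1,0)_6 → 5⁴ + 5⁴ + 1⁴ + 0⁴ = 625 + 625 + 1 + 0 = 1251
1251 = (5,4,4,3)_6 → 5⁴ + 4⁴ + 4⁴ + 3⁴ = 625 + 256 + 256 + 81 = 1218

1218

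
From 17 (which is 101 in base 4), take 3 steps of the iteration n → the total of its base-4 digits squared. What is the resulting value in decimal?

1

17 = (1,0,1)_4 → 1² + 0² + 1² = 2
2 = (2)_4 → 2² = 4
4 = (1,0)_4 → 1² + 0² = 1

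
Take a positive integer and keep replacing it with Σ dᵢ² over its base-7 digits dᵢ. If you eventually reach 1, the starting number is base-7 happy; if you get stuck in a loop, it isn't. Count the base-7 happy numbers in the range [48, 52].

48: 48 → 72 → 14 → 4 → 16 → 8 → 2 → 4  (repeats 4)
49: 49 → 1  (reaches 1)
50: 50 → 2 → 4 → 16 → 8 → 2  (repeats 2)
51: 51 → 5 → 25 → 25  (repeats 25)
52: 52 → 10 → 10  (repeats 10)
base-7 happy: 49

1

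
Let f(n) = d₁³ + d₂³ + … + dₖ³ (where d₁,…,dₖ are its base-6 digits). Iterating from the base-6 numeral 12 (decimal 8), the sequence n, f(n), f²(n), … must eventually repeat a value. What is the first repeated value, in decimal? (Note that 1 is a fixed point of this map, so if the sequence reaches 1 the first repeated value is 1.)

8 = (1,2)_6 → 1³ + 2³ = 9
9 = (1,3)_6 → 1³ + 3³ = 28
28 = (4,4)_6 → 4³ + 4³ = 128
128 = (3,3,2)_6 → 3³ + 3³ + 2³ = 62
62 = (1,4,2)_6 → 1³ + 4³ + 2³ = 73
73 = (2,0,1)_6 → 2³ + 0³ + 1³ = 9  — 9 already appeared earlier.

9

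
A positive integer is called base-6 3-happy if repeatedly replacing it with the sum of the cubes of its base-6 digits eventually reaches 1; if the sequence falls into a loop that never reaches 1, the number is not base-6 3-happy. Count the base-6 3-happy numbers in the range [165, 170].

165: 165 → 118 → 92 → 43 → 3 → 27 → 91 → 36 → 1  — base-6 3-happy
166: 166 → 155 → 190 → 190  — not base-6 3-happy
167: 167 → 216 → 1  — base-6 3-happy
168: 168 → 128 → 62 → 73 → 9 → 28 → 128  — not base-6 3-happy
169: 169 → 129 → 81 → 36 → 1  — base-6 3-happy
170: 170 → 136 → 155 → 190 → 190  — not base-6 3-happy
base-6 3-happy: 165, 167, 169

3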